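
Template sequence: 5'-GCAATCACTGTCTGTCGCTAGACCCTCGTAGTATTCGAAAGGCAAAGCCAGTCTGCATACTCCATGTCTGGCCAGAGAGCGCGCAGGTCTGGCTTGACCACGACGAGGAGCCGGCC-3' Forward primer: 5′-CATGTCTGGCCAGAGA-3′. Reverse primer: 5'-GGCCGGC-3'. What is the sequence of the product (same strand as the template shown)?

5'-CATGTCTGGCCAGAGAGCGCGCAGGTCTGGCTTGACCACGACGAGGAGCCGGCC-3'

Scanning the template, CATGTCTGGCCAGAGA occurs at positions 63–78; this primer anneals to the bottom strand there with its 3' end pointing downstream.
The reverse primer's reverse complement is GCCGGCC, which matches the template at positions 110–116.
The product is the template from position 63 through 116 (54 bp).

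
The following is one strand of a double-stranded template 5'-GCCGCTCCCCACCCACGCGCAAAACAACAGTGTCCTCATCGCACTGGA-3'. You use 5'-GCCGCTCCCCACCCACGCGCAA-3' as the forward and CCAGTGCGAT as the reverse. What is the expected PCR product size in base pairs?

Forward primer GCCGCTCCCCACCCACGCGCAA is found on the top strand at positions 1–22.
The reverse primer's reverse complement is ATCGCACTGG, which matches the template at positions 38–47.
Product length = (reverse-primer end) − (forward-primer start) + 1 = 47 − 1 + 1 = 47 bp.

47 bp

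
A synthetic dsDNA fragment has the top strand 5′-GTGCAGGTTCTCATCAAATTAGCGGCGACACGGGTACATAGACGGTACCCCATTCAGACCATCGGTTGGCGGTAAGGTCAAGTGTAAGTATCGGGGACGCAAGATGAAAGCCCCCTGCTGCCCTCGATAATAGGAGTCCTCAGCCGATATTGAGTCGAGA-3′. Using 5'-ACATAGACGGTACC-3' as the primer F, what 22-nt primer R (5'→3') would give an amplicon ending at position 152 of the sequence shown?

5'-CAATATCGGCTGAGGACTCCTA-3'

The forward primer binds at positions 36–49; the product's 3' end on the top strand is position 152.
The reverse primer anneals to the top strand over positions 131–152, i.e. to TAGGAGTCCTCAGCCGATATTG.
Its sequence written 5'→3' is the reverse complement: CAATATCGGCTGAGGACTCCTA.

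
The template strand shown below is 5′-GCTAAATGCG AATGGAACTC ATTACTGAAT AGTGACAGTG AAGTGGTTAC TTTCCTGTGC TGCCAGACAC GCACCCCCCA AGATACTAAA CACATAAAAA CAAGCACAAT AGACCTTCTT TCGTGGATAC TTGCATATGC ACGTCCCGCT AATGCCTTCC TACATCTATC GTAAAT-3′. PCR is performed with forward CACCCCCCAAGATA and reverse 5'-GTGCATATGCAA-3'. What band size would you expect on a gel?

The forward primer matches the template at positions 72–85.
Taking the reverse complement of GTGCATATGCAA gives TTGCATATGCAC, found at positions 131–142 on the template; the primer anneals here to the top strand with its 3' end pointing upstream.
The product runs from position 72 to position 142, so its length is 142 − 72 + 1 = 71 bp.

71 bp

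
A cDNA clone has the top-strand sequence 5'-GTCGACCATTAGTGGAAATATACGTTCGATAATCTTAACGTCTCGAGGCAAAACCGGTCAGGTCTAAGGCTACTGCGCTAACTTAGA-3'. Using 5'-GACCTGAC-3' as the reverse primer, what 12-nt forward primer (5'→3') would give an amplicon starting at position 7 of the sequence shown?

5'-CATTAGTGGAAA-3'

The reverse primer's reverse complement GTCAGGTC matches the template at positions 57–64; the product starts at position 7.
The forward primer is identical to the top strand over positions 7–18: CATTAGTGGAAA.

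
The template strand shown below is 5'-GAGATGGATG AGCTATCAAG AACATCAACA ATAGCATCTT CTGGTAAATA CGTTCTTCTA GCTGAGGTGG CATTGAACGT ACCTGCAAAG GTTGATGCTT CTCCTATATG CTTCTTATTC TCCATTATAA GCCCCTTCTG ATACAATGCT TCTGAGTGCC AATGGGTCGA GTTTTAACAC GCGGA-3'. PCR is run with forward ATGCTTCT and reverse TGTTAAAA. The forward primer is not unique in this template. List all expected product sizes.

The forward primer ATGCTTCT matches the top strand at positions 95–102, 108–115, 146–153.
The reverse primer's reverse complement is TTTTAACA, matching at positions 172–179.
Each forward site pairs with the reverse site to give a product ending at position 179: sizes 85, 72, 34 bp.

85 bp, 72 bp, 34 bp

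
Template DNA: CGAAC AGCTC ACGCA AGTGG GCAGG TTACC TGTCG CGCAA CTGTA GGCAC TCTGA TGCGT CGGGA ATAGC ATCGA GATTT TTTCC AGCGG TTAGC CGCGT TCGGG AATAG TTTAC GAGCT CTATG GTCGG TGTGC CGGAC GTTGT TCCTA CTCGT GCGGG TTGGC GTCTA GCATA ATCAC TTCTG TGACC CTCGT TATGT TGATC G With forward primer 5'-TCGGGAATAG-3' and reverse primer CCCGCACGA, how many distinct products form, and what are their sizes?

The forward primer TCGGGAATAG matches the top strand at positions 60–69, 101–110.
The reverse primer's reverse complement is TCGTGCGGG, matching at positions 152–160.
Each forward site pairs with the reverse site to give a product ending at position 160: sizes 101, 60 bp.

Two products: 101 bp, 60 bp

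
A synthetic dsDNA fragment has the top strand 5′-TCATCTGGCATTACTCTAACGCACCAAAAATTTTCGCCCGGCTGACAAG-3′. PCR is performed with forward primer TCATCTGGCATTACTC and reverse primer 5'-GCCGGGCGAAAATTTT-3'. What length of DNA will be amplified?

42 bp

Scanning the template, TCATCTGGCATTACTC occurs at positions 1–16; this primer anneals to the bottom strand there with its 3' end pointing downstream.
Taking the reverse complement of GCCGGGCGAAAATTTT gives AAAATTTTCGCCCGGC, found at positions 27–42 on the template; the primer anneals here to the top strand with its 3' end pointing upstream.
The product runs from position 1 to position 42, so its length is 42 − 1 + 1 = 42 bp.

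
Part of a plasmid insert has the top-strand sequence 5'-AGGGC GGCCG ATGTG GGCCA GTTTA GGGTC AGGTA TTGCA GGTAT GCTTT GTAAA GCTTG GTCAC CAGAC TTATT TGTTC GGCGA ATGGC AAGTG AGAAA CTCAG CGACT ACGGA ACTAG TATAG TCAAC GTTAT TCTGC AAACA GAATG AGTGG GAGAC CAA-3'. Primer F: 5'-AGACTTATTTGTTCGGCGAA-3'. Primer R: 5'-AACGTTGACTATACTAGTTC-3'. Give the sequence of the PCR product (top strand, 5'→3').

5'-AGACTTATTTGTTCGGCGAATGGCAAGTGAGAAACTCAGCGACTACGGAACTAGTATAGTCAACGTT-3'

Forward primer AGACTTATTTGTTCGGCGAA is found on the top strand at positions 67–86.
Taking the reverse complement of AACGTTGACTATACTAGTTC gives GAACTAGTATAGTCAACGTT, found at positions 114–133 on the template; the primer anneals here to the top strand with its 3' end pointing upstream.
The product is the template from position 67 through 133 (67 bp).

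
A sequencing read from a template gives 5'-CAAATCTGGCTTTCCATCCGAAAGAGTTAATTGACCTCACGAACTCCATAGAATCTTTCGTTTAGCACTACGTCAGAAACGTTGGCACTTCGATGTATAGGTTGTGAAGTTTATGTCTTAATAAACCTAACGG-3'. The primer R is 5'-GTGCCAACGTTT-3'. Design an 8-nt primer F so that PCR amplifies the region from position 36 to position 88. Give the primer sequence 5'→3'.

The reverse primer's reverse complement AAACGTTGGCAC matches the template at positions 77–88; the product starts at position 36.
The forward primer is identical to the top strand over positions 36–43: CTCACGAA.

5'-CTCACGAA-3'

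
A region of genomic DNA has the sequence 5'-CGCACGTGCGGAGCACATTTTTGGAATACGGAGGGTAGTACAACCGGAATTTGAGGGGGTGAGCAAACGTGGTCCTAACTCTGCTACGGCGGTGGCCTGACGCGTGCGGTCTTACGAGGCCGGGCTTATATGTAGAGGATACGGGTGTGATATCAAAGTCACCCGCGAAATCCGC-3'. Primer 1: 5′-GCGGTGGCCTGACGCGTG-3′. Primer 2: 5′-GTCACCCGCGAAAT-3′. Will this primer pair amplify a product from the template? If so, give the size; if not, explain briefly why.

No product — both primers anneal to the same strand and extend in the same direction.

Primer 1 (GCGGTGGCCTGACGCGTG) matches the top strand at positions 89–106 (3' end points downstream).
Primer 2 (GTCACCCGCGAAAT) also matches the top strand directly, at positions 158–171 — its reverse complement ATTTCGCGGGTGAC is not present.
Both primers anneal to the bottom strand with 3' ends pointing the same way, so neither can prime synthesis back toward the other.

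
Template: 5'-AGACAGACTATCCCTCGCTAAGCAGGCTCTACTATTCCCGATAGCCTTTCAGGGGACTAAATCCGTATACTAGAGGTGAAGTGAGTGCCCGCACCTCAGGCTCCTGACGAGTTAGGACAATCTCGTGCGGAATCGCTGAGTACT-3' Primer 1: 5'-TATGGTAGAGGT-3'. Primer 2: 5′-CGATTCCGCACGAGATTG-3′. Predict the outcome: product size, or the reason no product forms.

No product — primer 1 has no binding site in the template.

Primer 1 (TATGGTAGAGGT) does not match the top strand, and its reverse complement ACCTCTACCATA does not match either.
With no annealing site for primer 1, no amplification occurs.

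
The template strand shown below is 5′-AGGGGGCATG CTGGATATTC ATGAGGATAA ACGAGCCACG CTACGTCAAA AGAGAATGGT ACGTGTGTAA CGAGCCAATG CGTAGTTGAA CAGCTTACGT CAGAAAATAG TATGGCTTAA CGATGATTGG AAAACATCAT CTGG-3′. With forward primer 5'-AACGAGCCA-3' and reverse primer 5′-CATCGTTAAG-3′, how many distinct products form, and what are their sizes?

The forward primer AACGAGCCA matches the top strand at positions 30–38, 69–77.
The reverse primer's reverse complement is CTTAACGATG, matching at positions 116–125.
Each forward site pairs with the reverse site to give a product ending at position 125: sizes 96, 57 bp.

Two products: 96 bp, 57 bp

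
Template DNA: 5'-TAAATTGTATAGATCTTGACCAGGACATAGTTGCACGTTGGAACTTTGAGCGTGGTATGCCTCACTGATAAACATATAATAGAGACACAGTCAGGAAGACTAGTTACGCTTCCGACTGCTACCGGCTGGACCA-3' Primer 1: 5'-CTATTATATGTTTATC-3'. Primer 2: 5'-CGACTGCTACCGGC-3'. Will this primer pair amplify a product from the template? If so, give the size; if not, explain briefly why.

Primer 1 (CTATTATATGTTTATC) has reverse complement GATAAACATATAATAG, which matches the top strand at positions 67–82; primer 1 anneals to the top strand there with its 3' end pointing upstream toward position 67.
Primer 2 (CGACTGCTACCGGC) matches the top strand directly at positions 113–126; it anneals to the bottom strand with its 3' end pointing downstream toward position 126.
The 3' ends diverge (primer 1 extends toward position 1, primer 2 toward position 133), so the primers never converge on a shared product.

No product — the primers' 3' ends point away from each other.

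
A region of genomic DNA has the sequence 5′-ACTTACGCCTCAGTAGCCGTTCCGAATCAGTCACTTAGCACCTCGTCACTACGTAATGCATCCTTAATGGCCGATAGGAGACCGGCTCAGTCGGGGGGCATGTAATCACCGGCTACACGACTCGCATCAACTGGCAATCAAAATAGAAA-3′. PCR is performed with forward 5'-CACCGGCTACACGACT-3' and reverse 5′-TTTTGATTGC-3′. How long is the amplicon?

Forward primer CACCGGCTACACGACT is found on the top strand at positions 107–122.
Taking the reverse complement of TTTTGATTGC gives GCAATCAAAA, found at positions 134–143 on the template; the primer anneals here to the top strand with its 3' end pointing upstream.
Amplicon spans positions 107–143: 37 bp.

37 bp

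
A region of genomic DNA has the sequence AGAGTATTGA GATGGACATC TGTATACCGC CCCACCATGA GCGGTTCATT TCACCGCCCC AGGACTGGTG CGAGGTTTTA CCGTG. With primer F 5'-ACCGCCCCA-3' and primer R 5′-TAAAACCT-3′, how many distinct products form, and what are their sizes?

Two products: 55 bp, 28 bp

The forward primer ACCGCCCCA matches the top strand at positions 26–34, 53–61.
The reverse primer's reverse complement is AGGTTTTA, matching at positions 73–80.
Each forward site pairs with the reverse site to give a product ending at position 80: sizes 55, 28 bp.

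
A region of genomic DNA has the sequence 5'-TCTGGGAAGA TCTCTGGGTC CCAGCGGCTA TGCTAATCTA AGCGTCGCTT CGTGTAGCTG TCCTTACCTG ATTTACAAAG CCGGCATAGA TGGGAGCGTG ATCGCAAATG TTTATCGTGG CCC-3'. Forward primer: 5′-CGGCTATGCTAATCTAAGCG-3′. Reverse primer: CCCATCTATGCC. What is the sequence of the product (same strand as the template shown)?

Forward primer CGGCTATGCTAATCTAAGCG is found on the top strand at positions 25–44.
Reverse complement of the reverse primer: GGCATAGATGGG. This occurs on the top strand at positions 83–94.
The product is the template from position 25 through 94 (70 bp).

5'-CGGCTATGCTAATCTAAGCGTCGCTTCGTGTAGCTGTCCTTACCTGATTTACAAAGCCGGCATAGATGGG-3'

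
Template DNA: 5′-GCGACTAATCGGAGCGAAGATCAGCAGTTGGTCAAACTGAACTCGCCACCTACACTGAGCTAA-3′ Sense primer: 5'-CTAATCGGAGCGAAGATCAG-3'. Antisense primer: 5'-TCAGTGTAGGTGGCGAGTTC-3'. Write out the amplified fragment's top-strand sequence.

Scanning the template, CTAATCGGAGCGAAGATCAG occurs at positions 5–24; this primer anneals to the bottom strand there with its 3' end pointing downstream.
Taking the reverse complement of TCAGTGTAGGTGGCGAGTTC gives GAACTCGCCACCTACACTGA, found at positions 39–58 on the template; the primer anneals here to the top strand with its 3' end pointing upstream.
The product is the template from position 5 through 58 (54 bp).

5'-CTAATCGGAGCGAAGATCAGCAGTTGGTCAAACTGAACTCGCCACCTACACTGA-3'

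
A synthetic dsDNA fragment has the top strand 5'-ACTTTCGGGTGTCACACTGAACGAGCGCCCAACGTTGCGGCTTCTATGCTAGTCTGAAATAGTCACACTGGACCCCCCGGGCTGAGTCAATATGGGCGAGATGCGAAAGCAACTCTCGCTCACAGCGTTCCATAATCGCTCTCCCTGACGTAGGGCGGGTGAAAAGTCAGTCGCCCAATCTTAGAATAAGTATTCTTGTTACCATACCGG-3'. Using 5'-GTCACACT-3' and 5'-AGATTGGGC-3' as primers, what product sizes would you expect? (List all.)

The forward primer GTCACACT matches the top strand at positions 11–18, 62–69.
The reverse primer's reverse complement is GCCCAATCT, matching at positions 173–181.
Each forward site pairs with the reverse site to give a product ending at position 181: sizes 171, 120 bp.

171 bp, 120 bp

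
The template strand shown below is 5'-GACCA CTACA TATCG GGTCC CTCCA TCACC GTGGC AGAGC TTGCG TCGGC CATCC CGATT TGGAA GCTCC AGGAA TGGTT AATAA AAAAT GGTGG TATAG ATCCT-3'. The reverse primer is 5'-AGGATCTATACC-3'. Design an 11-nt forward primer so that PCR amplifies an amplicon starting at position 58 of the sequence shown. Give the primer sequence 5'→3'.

The reverse primer's reverse complement GGTATAGATCCT matches the template at positions 94–105; the product starts at position 58.
The forward primer is identical to the top strand over positions 58–68: ATTTGGAAGCT.

5'-ATTTGGAAGCT-3'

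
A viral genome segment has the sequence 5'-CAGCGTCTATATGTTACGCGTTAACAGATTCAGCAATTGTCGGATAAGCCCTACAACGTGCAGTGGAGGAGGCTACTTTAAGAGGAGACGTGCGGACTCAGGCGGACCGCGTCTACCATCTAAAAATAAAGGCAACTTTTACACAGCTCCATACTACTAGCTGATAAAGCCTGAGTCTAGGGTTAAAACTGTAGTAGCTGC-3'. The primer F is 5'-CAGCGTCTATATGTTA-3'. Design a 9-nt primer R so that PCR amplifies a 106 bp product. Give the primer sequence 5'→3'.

5'-TCCGCCTGA-3'

The forward primer binds at positions 1–16, so a 106 bp product ends at position 1 + 106 − 1 = 106.
The reverse primer anneals to the top strand over positions 98–106, i.e. to TCAGGCGGA.
Its sequence written 5'→3' is the reverse complement: TCCGCCTGA.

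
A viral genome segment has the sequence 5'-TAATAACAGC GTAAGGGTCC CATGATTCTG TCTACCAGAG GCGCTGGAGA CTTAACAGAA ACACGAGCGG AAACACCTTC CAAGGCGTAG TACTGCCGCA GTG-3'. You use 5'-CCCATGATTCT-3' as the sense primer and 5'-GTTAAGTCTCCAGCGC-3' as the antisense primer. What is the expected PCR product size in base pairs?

The forward primer matches the template at positions 19–29.
Taking the reverse complement of GTTAAGTCTCCAGCGC gives GCGCTGGAGACTTAAC, found at positions 41–56 on the template; the primer anneals here to the top strand with its 3' end pointing upstream.
Amplicon spans positions 19–56: 38 bp.

38 bp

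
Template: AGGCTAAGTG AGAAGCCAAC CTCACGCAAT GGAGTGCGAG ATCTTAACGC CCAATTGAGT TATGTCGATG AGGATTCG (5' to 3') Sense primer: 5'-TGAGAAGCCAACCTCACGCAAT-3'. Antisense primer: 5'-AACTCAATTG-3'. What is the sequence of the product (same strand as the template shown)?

5'-TGAGAAGCCAACCTCACGCAATGGAGTGCGAGATCTTAACGCCCAATTGAGTT-3'

The forward primer matches the template at positions 9–30.
Reverse complement of the reverse primer: CAATTGAGTT. This occurs on the top strand at positions 52–61.
The product is the template from position 9 through 61 (53 bp).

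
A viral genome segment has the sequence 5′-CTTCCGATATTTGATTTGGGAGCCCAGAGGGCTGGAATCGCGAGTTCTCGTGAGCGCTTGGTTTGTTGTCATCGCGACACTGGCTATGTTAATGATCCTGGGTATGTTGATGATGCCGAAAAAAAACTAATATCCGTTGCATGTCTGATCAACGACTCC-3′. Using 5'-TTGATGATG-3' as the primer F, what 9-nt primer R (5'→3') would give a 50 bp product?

5'-GTCGTTGAT-3'

The forward primer binds at positions 107–115, so a 50 bp product ends at position 107 + 50 − 1 = 156.
The reverse primer anneals to the top strand over positions 148–156, i.e. to ATCAACGAC.
Its sequence written 5'→3' is the reverse complement: GTCGTTGAT.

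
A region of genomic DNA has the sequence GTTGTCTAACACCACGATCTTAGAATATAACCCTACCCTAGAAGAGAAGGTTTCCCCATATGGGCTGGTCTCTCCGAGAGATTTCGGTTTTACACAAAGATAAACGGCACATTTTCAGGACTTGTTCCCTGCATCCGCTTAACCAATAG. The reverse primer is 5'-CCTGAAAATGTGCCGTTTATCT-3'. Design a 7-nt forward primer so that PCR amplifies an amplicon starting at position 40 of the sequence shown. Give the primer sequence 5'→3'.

5'-AGAAGAG-3'

The reverse primer's reverse complement AGATAAACGGCACATTTTCAGG matches the template at positions 98–119; the product starts at position 40.
The forward primer is identical to the top strand over positions 40–46: AGAAGAG.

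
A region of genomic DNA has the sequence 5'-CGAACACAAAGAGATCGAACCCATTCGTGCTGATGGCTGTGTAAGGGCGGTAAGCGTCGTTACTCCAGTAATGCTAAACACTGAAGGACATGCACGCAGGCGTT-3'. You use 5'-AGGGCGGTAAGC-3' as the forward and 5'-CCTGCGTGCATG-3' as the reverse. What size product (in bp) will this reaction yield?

57 bp

The forward primer matches the template at positions 44–55.
The reverse primer's reverse complement is CATGCACGCAGG, which matches the template at positions 89–100.
Amplicon spans positions 44–100: 57 bp.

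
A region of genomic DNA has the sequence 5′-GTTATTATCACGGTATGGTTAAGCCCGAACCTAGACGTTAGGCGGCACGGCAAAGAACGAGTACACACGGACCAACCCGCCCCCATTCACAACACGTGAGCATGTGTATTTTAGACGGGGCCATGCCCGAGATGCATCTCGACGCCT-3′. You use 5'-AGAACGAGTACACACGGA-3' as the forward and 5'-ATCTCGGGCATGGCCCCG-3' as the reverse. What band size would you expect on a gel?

The forward primer matches the template at positions 54–71.
Taking the reverse complement of ATCTCGGGCATGGCCCCG gives CGGGGCCATGCCCGAGAT, found at positions 116–133 on the template; the primer anneals here to the top strand with its 3' end pointing upstream.
Product length = (reverse-primer end) − (forward-primer start) + 1 = 133 − 54 + 1 = 80 bp.

80 bp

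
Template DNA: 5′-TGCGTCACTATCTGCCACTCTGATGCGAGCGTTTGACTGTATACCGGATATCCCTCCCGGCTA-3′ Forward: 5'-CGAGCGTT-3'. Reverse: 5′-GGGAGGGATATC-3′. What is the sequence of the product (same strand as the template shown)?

5'-CGAGCGTTTGACTGTATACCGGATATCCCTCCC-3'

Scanning the template, CGAGCGTT occurs at positions 26–33; this primer anneals to the bottom strand there with its 3' end pointing downstream.
Taking the reverse complement of GGGAGGGATATC gives GATATCCCTCCC, found at positions 47–58 on the template; the primer anneals here to the top strand with its 3' end pointing upstream.
The product is the template from position 26 through 58 (33 bp).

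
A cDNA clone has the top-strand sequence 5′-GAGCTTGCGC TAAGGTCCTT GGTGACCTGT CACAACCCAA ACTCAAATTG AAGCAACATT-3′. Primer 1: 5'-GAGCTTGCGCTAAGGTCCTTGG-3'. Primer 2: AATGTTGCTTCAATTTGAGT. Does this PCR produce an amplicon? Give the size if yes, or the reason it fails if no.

Primer 1 (GAGCTTGCGCTAAGGTCCTTGG) matches the top strand at positions 1–22; it acts as a forward primer.
Primer 2's reverse complement is ACTCAAATTGAAGCAACATT, matching the top strand at positions 41–60; it acts as a reverse primer.
The 3' ends face each other across positions 1–60, giving a 60 bp product.

Yes — a 60 bp product.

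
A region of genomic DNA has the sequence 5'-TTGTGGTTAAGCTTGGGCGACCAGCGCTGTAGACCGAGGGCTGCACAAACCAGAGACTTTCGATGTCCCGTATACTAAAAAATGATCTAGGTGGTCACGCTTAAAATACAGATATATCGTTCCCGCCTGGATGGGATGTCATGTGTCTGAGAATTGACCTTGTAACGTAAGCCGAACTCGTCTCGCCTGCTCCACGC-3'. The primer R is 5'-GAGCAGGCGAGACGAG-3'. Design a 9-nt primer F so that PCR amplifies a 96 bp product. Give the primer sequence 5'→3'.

5'-ACGCTTAAA-3'

The reverse primer's reverse complement CTCGTCTCGCCTGCTC matches the template at positions 177–192, so the product ends at position 192.
A 96 bp product then starts at position 192 − 96 + 1 = 97.
The forward primer is identical to the top strand there: ACGCTTAAA.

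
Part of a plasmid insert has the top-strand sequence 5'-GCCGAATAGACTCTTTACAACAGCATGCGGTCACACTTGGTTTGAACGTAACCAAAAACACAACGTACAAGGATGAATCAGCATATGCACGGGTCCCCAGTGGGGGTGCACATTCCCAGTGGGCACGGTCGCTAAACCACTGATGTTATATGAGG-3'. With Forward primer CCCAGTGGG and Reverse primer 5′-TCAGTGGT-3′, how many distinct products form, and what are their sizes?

Two products: 48 bp, 29 bp

The forward primer CCCAGTGGG matches the top strand at positions 96–104, 115–123.
The reverse primer's reverse complement is ACCACTGA, matching at positions 136–143.
Each forward site pairs with the reverse site to give a product ending at position 143: sizes 48, 29 bp.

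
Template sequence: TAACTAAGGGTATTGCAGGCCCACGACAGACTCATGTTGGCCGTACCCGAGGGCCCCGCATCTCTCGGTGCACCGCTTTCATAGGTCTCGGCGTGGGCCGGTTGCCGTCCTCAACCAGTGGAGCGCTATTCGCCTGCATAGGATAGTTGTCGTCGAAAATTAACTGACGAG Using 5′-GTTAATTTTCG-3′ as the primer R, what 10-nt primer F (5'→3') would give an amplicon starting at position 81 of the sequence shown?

The reverse primer's reverse complement CGAAAATTAAC matches the template at positions 154–164; the product starts at position 81.
The forward primer is identical to the top strand over positions 81–90: ATAGGTCTCG.

5'-ATAGGTCTCG-3'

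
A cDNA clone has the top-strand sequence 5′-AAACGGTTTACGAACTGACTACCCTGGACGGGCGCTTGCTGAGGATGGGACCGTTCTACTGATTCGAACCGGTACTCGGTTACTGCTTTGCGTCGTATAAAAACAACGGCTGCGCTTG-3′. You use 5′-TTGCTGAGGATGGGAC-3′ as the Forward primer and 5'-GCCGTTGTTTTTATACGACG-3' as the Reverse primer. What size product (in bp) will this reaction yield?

Scanning the template, TTGCTGAGGATGGGAC occurs at positions 36–51; this primer anneals to the bottom strand there with its 3' end pointing downstream.
The reverse primer's reverse complement is CGTCGTATAAAAACAACGGC, which matches the template at positions 91–110.
Product length = (reverse-primer end) − (forward-primer start) + 1 = 110 − 36 + 1 = 75 bp.

75 bp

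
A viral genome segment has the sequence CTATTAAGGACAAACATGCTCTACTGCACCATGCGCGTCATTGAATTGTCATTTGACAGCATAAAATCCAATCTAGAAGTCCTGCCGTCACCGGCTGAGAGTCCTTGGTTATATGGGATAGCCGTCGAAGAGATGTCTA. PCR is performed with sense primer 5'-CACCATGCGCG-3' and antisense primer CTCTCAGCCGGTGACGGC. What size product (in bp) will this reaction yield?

75 bp

Scanning the template, CACCATGCGCG occurs at positions 27–37; this primer anneals to the bottom strand there with its 3' end pointing downstream.
Reverse complement of the reverse primer: GCCGTCACCGGCTGAGAG. This occurs on the top strand at positions 84–101.
The product runs from position 27 to position 101, so its length is 101 − 27 + 1 = 75 bp.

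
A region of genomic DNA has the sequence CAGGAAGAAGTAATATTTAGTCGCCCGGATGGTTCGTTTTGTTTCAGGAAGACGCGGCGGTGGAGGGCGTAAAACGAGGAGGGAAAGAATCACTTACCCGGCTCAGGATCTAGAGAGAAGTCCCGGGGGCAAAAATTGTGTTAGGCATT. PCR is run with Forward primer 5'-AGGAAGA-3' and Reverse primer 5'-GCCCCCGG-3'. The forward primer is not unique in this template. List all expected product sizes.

129 bp, 85 bp

The forward primer AGGAAGA matches the top strand at positions 2–8, 46–52.
The reverse primer's reverse complement is CCGGGGGC, matching at positions 123–130.
Each forward site pairs with the reverse site to give a product ending at position 130: sizes 129, 85 bp.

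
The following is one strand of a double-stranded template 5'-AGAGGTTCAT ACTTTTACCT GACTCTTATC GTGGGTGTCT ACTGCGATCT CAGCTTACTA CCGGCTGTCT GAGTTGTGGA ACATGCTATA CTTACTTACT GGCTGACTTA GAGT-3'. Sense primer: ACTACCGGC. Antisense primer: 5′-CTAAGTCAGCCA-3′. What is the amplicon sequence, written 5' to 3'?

The forward primer matches the template at positions 57–65.
Reverse complement of the reverse primer: TGGCTGACTTAG. This occurs on the top strand at positions 100–111.
The product is the template from position 57 through 111 (55 bp).

5'-ACTACCGGCTGTCTGAGTTGTGGAACATGCTATACTTACTTACTGGCTGACTTAG-3'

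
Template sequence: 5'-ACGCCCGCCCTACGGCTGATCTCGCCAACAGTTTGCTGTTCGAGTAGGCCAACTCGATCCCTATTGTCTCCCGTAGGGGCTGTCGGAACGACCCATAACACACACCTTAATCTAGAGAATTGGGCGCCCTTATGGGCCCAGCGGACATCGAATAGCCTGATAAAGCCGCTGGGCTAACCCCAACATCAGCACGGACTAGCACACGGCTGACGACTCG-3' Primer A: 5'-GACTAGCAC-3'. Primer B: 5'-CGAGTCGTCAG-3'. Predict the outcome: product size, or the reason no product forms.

Primer A (GACTAGCAC) matches the top strand at positions 194–202; it acts as a forward primer.
Primer B's reverse complement is CTGACGACTCG, matching the top strand at positions 207–217; it acts as a reverse primer.
The 3' ends face each other across positions 194–217, giving a 24 bp product.

Yes — a 24 bp product.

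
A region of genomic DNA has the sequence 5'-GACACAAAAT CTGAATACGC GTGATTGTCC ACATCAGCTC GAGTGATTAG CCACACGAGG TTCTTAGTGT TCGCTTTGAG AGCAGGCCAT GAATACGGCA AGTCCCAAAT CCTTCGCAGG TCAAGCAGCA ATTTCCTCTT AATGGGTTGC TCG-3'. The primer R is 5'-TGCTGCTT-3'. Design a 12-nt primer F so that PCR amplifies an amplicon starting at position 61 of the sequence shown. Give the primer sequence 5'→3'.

5'-TTCTTAGTGTTC-3'

The reverse primer's reverse complement AAGCAGCA matches the template at positions 123–130; the product starts at position 61.
The forward primer is identical to the top strand over positions 61–72: TTCTTAGTGTTC.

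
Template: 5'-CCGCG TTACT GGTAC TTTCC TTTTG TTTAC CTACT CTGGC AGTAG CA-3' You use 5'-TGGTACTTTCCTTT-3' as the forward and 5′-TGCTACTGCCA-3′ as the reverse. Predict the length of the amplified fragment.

Scanning the template, TGGTACTTTCCTTT occurs at positions 10–23; this primer anneals to the bottom strand there with its 3' end pointing downstream.
Reverse complement of the reverse primer: TGGCAGTAGCA. This occurs on the top strand at positions 37–47.
Product length = (reverse-primer end) − (forward-primer start) + 1 = 47 − 10 + 1 = 38 bp.

38 bp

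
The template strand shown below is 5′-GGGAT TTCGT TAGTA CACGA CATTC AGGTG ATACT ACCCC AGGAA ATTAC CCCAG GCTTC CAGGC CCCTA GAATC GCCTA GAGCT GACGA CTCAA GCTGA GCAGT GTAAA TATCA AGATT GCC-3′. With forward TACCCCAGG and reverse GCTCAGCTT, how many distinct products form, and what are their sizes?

The forward primer TACCCCAGG matches the top strand at positions 35–43, 48–56.
The reverse primer's reverse complement is AAGCTGAGC, matching at positions 94–102.
Each forward site pairs with the reverse site to give a product ending at position 102: sizes 68, 55 bp.

Two products: 68 bp, 55 bp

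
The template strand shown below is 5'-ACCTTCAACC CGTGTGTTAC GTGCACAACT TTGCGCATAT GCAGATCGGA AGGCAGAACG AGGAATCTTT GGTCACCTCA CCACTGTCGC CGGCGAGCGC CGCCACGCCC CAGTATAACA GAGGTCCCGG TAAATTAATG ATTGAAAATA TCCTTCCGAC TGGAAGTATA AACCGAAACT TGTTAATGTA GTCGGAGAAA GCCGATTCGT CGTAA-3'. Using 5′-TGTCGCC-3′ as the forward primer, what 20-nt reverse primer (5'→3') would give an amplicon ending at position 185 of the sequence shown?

The forward primer binds at positions 85–91; the product's 3' end on the top strand is position 185.
The reverse primer anneals to the top strand over positions 166–185, i.e. to GTATAAACCGAAACTTGTTA.
Its sequence written 5'→3' is the reverse complement: TAACAAGTTTCGGTTTATAC.

5'-TAACAAGTTTCGGTTTATAC-3'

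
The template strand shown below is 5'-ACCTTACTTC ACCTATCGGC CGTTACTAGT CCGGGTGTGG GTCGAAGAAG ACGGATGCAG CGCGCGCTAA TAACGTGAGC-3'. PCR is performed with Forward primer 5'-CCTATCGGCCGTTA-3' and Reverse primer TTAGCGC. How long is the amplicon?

Scanning the template, CCTATCGGCCGTTA occurs at positions 12–25; this primer anneals to the bottom strand there with its 3' end pointing downstream.
Reverse complement of the reverse primer: GCGCTAA. This occurs on the top strand at positions 64–70.
Amplicon spans positions 12–70: 59 bp.

59 bp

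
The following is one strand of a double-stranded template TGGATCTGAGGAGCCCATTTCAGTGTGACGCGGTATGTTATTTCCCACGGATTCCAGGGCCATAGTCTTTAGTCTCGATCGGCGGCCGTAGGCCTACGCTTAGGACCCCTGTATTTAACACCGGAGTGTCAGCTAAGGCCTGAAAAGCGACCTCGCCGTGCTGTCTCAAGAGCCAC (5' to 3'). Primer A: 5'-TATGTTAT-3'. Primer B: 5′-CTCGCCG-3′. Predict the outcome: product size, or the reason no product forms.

No product — both primers anneal to the same strand and extend in the same direction.

Primer A (TATGTTAT) matches the top strand at positions 34–41 (3' end points downstream).
Primer B (CTCGCCG) also matches the top strand directly, at positions 152–158 — its reverse complement CGGCGAG is not present.
Both primers anneal to the bottom strand with 3' ends pointing the same way, so neither can prime synthesis back toward the other.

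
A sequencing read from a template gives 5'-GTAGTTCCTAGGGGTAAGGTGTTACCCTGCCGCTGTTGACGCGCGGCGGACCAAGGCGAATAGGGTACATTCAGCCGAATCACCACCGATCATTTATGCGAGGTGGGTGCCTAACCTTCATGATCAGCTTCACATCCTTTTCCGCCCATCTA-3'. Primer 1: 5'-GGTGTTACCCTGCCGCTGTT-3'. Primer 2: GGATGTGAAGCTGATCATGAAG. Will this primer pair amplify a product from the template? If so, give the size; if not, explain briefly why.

Yes — a 120 bp product.

Primer 1 (GGTGTTACCCTGCCGCTGTT) matches the top strand at positions 18–37; it acts as a forward primer.
Primer 2's reverse complement is CTTCATGATCAGCTTCACATCC, matching the top strand at positions 116–137; it acts as a reverse primer.
The 3' ends face each other across positions 18–137, giving a 120 bp product.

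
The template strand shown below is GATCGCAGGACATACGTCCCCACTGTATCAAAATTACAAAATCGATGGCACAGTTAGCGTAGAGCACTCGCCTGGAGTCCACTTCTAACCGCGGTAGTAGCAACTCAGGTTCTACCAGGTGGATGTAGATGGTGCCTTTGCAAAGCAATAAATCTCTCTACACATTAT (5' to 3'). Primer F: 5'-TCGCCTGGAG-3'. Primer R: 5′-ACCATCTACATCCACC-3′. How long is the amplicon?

The forward primer matches the template at positions 68–77.
Taking the reverse complement of ACCATCTACATCCACC gives GGTGGATGTAGATGGT, found at positions 118–133 on the template; the primer anneals here to the top strand with its 3' end pointing upstream.
Amplicon spans positions 68–133: 66 bp.

66 bp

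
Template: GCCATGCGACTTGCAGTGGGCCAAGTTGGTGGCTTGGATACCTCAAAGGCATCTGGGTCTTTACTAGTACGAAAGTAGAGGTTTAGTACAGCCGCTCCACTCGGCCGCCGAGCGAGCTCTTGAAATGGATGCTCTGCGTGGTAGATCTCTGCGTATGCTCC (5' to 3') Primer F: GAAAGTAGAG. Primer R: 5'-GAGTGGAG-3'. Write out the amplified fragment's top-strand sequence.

Scanning the template, GAAAGTAGAG occurs at positions 71–80; this primer anneals to the bottom strand there with its 3' end pointing downstream.
The reverse primer's reverse complement is CTCCACTC, which matches the template at positions 95–102.
The product is the template from position 71 through 102 (32 bp).

5'-GAAAGTAGAGGTTTAGTACAGCCGCTCCACTC-3'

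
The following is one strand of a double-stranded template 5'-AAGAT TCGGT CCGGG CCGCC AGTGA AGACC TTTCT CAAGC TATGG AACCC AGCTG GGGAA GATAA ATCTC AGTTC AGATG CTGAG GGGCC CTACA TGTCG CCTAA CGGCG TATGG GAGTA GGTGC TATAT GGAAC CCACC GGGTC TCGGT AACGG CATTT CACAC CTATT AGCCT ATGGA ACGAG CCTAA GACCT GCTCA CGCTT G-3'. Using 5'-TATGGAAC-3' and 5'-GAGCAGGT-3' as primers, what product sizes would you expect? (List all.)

The forward primer TATGGAAC matches the top strand at positions 41–48, 128–135, 175–182.
The reverse primer's reverse complement is ACCTGCTC, matching at positions 192–199.
Each forward site pairs with the reverse site to give a product ending at position 199: sizes 159, 72, 25 bp.

159 bp, 72 bp, 25 bp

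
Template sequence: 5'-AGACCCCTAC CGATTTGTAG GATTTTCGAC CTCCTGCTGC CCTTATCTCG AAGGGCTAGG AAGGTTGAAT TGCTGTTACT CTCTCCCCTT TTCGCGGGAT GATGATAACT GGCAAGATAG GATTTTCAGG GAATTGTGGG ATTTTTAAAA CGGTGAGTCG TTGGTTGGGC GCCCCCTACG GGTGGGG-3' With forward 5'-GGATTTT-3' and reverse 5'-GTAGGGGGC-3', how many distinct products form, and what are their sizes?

Three products: 160 bp, 60 bp, 41 bp

The forward primer GGATTTT matches the top strand at positions 20–26, 120–126, 139–145.
The reverse primer's reverse complement is GCCCCCTAC, matching at positions 171–179.
Each forward site pairs with the reverse site to give a product ending at position 179: sizes 160, 60, 41 bp.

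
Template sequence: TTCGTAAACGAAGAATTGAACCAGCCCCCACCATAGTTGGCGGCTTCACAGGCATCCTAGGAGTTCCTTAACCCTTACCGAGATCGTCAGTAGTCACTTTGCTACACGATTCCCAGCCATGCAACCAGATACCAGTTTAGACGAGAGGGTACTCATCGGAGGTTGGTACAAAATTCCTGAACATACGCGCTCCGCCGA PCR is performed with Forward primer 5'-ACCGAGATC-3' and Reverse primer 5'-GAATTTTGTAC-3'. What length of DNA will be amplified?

Forward primer ACCGAGATC is found on the top strand at positions 77–85.
Reverse complement of the reverse primer: GTACAAAATTC. This occurs on the top strand at positions 166–176.
Amplicon spans positions 77–176: 100 bp.

100 bp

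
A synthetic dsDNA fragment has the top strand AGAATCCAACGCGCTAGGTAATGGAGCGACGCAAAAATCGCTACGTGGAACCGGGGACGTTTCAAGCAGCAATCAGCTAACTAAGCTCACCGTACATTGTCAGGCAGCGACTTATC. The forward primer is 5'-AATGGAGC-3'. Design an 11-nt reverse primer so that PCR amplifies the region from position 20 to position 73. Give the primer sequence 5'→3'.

The product's 3' end on the top strand is position 73.
The reverse primer anneals to the top strand over positions 63–73, i.e. to CAAGCAGCAAT.
Its sequence written 5'→3' is the reverse complement: ATTGCTGCTTG.

5'-ATTGCTGCTTG-3'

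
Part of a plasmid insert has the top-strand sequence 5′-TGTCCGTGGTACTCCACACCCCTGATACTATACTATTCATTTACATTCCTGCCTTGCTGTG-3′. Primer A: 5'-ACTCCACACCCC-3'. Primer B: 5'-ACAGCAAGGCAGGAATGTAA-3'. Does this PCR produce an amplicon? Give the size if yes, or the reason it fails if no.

Yes — a 50 bp product.

Primer A (ACTCCACACCCC) matches the top strand at positions 11–22; it acts as a forward primer.
Primer B's reverse complement is TTACATTCCTGCCTTGCTGT, matching the top strand at positions 41–60; it acts as a reverse primer.
The 3' ends face each other across positions 11–60, giving a 50 bp product.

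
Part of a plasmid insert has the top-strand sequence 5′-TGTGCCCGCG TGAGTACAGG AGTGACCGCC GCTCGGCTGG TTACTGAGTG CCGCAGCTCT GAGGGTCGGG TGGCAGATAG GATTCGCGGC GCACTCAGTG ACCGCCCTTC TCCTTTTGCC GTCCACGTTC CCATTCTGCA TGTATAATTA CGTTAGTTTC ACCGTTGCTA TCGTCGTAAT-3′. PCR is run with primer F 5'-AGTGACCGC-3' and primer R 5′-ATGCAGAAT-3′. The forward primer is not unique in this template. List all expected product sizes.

121 bp, 45 bp

The forward primer AGTGACCGC matches the top strand at positions 21–29, 97–105.
The reverse primer's reverse complement is ATTCTGCAT, matching at positions 133–141.
Each forward site pairs with the reverse site to give a product ending at position 141: sizes 121, 45 bp.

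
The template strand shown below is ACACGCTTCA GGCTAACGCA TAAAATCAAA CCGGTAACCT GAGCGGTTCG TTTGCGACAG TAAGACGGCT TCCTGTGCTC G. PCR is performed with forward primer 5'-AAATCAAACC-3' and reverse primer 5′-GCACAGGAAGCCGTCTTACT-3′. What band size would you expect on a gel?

56 bp

The forward primer matches the template at positions 23–32.
Taking the reverse complement of GCACAGGAAGCCGTCTTACT gives AGTAAGACGGCTTCCTGTGC, found at positions 59–78 on the template; the primer anneals here to the top strand with its 3' end pointing upstream.
Product length = (reverse-primer end) − (forward-primer start) + 1 = 78 − 23 + 1 = 56 bp.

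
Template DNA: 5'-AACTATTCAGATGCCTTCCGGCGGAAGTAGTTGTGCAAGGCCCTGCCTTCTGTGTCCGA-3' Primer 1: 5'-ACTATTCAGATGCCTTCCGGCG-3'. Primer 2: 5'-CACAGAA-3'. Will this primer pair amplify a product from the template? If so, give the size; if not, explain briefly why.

Primer 1 (ACTATTCAGATGCCTTCCGGCG) matches the top strand at positions 2–23; it acts as a forward primer.
Primer 2's reverse complement is TTCTGTG, matching the top strand at positions 48–54; it acts as a reverse primer.
The 3' ends face each other across positions 2–54, giving a 53 bp product.

Yes — a 53 bp product.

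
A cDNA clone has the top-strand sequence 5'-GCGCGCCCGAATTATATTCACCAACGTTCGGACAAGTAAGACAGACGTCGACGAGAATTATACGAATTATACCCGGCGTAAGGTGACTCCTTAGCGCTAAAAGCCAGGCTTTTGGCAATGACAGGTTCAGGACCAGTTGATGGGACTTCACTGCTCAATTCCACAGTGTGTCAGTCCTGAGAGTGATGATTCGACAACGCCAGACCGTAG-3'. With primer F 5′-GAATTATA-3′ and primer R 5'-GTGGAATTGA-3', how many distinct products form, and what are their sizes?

The forward primer GAATTATA matches the top strand at positions 9–16, 55–62, 64–71.
The reverse primer's reverse complement is TCAATTCCAC, matching at positions 155–164.
Each forward site pairs with the reverse site to give a product ending at position 164: sizes 156, 110, 101 bp.

Three products: 156 bp, 110 bp, 101 bp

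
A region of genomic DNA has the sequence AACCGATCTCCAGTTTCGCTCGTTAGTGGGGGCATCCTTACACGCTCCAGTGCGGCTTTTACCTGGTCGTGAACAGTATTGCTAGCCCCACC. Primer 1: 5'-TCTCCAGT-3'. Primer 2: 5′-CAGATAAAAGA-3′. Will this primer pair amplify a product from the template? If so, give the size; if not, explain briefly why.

Primer 2 (CAGATAAAAGA) does not match the top strand, and its reverse complement TCTTTTATCTG does not match either.
With no annealing site for primer 2, no amplification occurs.

No product — primer 2 has no binding site in the template.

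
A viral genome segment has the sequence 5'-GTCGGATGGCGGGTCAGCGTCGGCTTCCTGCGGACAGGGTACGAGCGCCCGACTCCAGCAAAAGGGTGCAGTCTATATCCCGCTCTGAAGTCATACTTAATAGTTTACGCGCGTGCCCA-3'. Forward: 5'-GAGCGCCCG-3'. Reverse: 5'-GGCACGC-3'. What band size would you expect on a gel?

75 bp

The forward primer matches the template at positions 43–51.
The reverse primer's reverse complement is GCGTGCC, which matches the template at positions 111–117.
Product length = (reverse-primer end) − (forward-primer start) + 1 = 117 − 43 + 1 = 75 bp.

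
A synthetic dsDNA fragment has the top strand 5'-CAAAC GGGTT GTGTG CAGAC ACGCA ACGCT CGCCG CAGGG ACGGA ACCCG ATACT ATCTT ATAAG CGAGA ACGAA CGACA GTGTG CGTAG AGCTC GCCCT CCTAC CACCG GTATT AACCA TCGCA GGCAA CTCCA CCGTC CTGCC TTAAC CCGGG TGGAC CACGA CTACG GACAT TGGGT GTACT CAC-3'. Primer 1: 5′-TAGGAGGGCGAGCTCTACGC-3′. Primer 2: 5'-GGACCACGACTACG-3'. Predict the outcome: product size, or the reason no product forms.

Primer 1 (TAGGAGGGCGAGCTCTACGC) has reverse complement GCGTAGAGCTCGCCCTCCTA, which matches the top strand at positions 85–104; primer 1 anneals to the top strand there with its 3' end pointing upstream toward position 85.
Primer 2 (GGACCACGACTACG) matches the top strand directly at positions 157–170; it anneals to the bottom strand with its 3' end pointing downstream toward position 170.
The 3' ends diverge (primer 1 extends toward position 1, primer 2 toward position 188), so the primers never converge on a shared product.

No product — the primers' 3' ends point away from each other.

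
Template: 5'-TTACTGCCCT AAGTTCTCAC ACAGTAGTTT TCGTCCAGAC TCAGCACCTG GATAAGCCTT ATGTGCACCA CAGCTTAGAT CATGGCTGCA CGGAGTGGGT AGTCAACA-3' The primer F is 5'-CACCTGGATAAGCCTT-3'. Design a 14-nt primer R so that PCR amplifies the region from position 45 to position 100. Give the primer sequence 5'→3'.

5'-ACCCACTCCGTGCA-3'

The product's 3' end on the top strand is position 100.
The reverse primer anneals to the top strand over positions 87–100, i.e. to TGCACGGAGTGGGT.
Its sequence written 5'→3' is the reverse complement: ACCCACTCCGTGCA.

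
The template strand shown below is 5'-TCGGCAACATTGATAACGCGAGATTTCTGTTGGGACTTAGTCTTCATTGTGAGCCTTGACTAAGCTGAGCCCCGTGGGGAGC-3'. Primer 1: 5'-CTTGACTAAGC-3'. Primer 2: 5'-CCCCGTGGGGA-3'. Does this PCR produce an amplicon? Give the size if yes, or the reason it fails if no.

Primer 1 (CTTGACTAAGC) matches the top strand at positions 55–65 (3' end points downstream).
Primer 2 (CCCCGTGGGGA) also matches the top strand directly, at positions 70–80 — its reverse complement TCCCCACGGGG is not present.
Both primers anneal to the bottom strand with 3' ends pointing the same way, so neither can prime synthesis back toward the other.

No product — both primers anneal to the same strand and extend in the same direction.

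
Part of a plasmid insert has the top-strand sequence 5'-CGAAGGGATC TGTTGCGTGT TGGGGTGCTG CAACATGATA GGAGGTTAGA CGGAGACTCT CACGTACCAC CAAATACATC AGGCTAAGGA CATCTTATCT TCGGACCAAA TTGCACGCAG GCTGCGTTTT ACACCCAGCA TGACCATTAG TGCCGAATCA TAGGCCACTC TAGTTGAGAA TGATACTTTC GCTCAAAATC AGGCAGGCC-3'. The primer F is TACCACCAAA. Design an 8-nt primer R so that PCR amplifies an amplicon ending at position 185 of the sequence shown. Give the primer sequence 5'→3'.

5'-TATCATTC-3'

The forward primer binds at positions 65–74; the product's 3' end on the top strand is position 185.
The reverse primer anneals to the top strand over positions 178–185, i.e. to GAATGATA.
Its sequence written 5'→3' is the reverse complement: TATCATTC.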